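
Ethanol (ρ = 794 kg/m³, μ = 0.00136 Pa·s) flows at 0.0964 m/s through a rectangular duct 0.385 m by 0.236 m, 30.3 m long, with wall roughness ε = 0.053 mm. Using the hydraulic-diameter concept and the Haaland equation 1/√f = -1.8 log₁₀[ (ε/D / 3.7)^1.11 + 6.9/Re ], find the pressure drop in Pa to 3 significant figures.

Hydraulic diameter D_h = 4A/P = 4·(0.385·0.236)/(2·(0.385+0.236)) = 0.3634/1.242 = 0.2926 m.
Re = ρVD_h/μ = 794·0.0964·0.2926/0.00136 = 1.647e+04.
ε/D_h = 5.3e-05/0.2926 = 0.000181; Haaland gives 1/√f = -1.8 log₁₀[1.64e-05+0.000419] = 6.05, so f = 0.02732.
ΔP = f(L/D_h)(ρV²/2) = 0.02732·30.3/0.2926·3.689 = 10.44 Pa.

ΔP ≈ 10.4 Pa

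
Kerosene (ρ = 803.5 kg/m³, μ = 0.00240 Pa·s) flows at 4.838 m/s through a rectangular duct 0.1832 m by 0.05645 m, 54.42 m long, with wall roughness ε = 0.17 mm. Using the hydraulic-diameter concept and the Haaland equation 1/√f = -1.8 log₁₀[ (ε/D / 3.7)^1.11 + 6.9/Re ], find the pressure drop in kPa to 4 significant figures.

Hydraulic diameter D_h = 4A/P = 4·(0.1832·0.05645)/(2·(0.1832+0.05645)) = 0.04137/0.4793 = 0.08631 m.
Re = ρVD_h/μ = 803.5·4.838·0.08631/0.0024 = 1.398e+05.
ε/D_h = 0.00017/0.08631 = 0.00197; Haaland gives 1/√f = -1.8 log₁₀[0.000232+4.94e-05] = 6.39, so f = 0.02449.
ΔP = f(L/D_h)(ρV²/2) = 0.02449·54.42/0.08631·9403 = 1.452e+05 Pa.
ΔP = 145.2 kPa.

ΔP ≈ 145.2 kPa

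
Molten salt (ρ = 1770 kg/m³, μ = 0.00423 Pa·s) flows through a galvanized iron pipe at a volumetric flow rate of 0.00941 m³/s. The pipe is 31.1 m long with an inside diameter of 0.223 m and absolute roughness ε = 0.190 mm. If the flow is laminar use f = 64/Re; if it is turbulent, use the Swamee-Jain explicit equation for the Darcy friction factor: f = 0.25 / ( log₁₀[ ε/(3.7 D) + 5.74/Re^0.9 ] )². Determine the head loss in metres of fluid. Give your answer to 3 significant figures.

h_f ≈ 0.0112 m

Cross-sectional area A = πD²/4 = π(0.223)²/4 = 0.03906 m²; mean velocity V = Q/A = 0.00941/0.03906 = 0.2409 m/s.
Reynolds number Re = ρVD/μ = 1770 · 0.2409 · 0.223 / 0.00423 = 2.248e+04.
Re > 4000 → turbulent. Relative roughness ε/D = 0.00019/0.223 = 0.000852. Swamee-Jain: f = 0.25/(log₁₀[0.000852/3.7 + 5.74/2.248e+04^0.9])² = 0.25/(log₁₀[0.00023 + 0.000695])² = 0.25/(-3.034)² = 0.02717.
Darcy-Weisbach: ΔP = f(L/D)(ρV²/2) = 0.02717·(31.1/0.223)·(1770·0.2409²/2) = 0.02717·139.5·51.37 = 194.6 Pa.
Head loss h_f = ΔP/(ρg) = 194.6/(1770·9.81) = 0.0112 m.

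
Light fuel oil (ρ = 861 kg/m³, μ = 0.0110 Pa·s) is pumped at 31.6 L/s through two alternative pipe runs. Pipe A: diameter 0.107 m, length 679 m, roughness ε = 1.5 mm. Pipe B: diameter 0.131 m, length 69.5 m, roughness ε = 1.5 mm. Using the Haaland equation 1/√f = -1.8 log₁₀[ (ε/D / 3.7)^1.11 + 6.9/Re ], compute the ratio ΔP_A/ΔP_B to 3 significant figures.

ΔP_A/ΔP_B ≈ 28.4

Pipe A: V = Q/A = 0.0316/0.008992 = 3.514 m/s; Re = 2.943e+04; ε/D = 0.014; Haaland → f = 0.04425; ΔP_A = f(L/D)(ρV²/2) = 1.493e+06 Pa.
Pipe B: V = Q/A = 0.0316/0.01348 = 2.345 m/s; Re = 2.404e+04; ε/D = 0.0115; Haaland → f = 0.04186; ΔP_B = f(L/D)(ρV²/2) = 5.255e+04 Pa.
ΔP_A/ΔP_B = 1.493e+06/5.255e+04 = 28.4.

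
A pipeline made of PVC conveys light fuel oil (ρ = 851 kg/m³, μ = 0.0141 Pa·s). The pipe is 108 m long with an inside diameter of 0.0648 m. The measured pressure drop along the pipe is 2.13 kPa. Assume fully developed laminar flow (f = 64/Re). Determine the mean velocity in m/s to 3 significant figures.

For laminar flow, f = 64/Re with Re = ρVD/μ, so Darcy-Weisbach reduces to ΔP = 32μLV/D². Solving for V: V = ΔP·D²/(32μL) = 2130·(0.0648)²/(32·0.0141·108) = 0.1835 m/s.
Check: Re = ρVD/μ = 851·0.1835·0.0648/0.0141 = 717.8 < 2300, so the laminar assumption holds.

V ≈ 0.184 m/s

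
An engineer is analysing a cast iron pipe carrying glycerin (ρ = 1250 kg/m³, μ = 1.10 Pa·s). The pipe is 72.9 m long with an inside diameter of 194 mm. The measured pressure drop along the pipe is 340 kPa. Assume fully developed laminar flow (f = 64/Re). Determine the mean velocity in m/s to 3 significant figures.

For laminar flow, f = 64/Re with Re = ρVD/μ, so Darcy-Weisbach reduces to ΔP = 32μLV/D². Solving for V: V = ΔP·D²/(32μL) = 3.4e+05·(0.194)²/(32·1.1·72.9) = 4.987 m/s.
Check: Re = ρVD/μ = 1250·4.987·0.194/1.1 = 1099 < 2300, so the laminar assumption holds.

V ≈ 4.99 m/s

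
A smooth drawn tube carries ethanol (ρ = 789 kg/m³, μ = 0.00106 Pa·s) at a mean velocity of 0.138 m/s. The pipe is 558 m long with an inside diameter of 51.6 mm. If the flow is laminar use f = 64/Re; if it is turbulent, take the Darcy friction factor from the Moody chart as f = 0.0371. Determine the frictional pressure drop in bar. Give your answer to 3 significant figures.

ΔP ≈ 0.0301 bar

Reynolds number Re = ρVD/μ = 789 · 0.138 · 0.0516 / 0.00106 = 5300.
Re > 4000 → turbulent; use the Moody-chart value f = 0.0371.
Darcy-Weisbach: ΔP = f(L/D)(ρV²/2) = 0.0371·(558/0.0516)·(789·0.138²/2) = 0.0371·1.081e+04·7.513 = 3014 Pa.
ΔP = 3014 Pa = 0.0301 bar.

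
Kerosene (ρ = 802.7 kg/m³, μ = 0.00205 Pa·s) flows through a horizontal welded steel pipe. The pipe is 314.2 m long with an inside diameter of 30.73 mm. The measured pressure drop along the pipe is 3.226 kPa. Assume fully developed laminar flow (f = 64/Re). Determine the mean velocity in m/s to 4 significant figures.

V ≈ 0.1478 m/s

For laminar flow, f = 64/Re with Re = ρVD/μ, so Darcy-Weisbach reduces to ΔP = 32μLV/D². Solving for V: V = ΔP·D²/(32μL) = 3226·(0.03073)²/(32·0.00205·314.2) = 0.1478 m/s.
Check: Re = ρVD/μ = 802.7·0.1478·0.03073/0.00205 = 1778 < 2300, so the laminar assumption holds.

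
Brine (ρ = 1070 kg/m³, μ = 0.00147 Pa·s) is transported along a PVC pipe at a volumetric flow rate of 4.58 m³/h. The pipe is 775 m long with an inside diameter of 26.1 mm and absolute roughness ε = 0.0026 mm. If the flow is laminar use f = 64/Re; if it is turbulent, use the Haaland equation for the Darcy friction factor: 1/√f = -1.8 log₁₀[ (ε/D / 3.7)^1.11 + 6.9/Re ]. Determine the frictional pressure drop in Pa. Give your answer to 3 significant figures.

Q = 4.58 m³/h = 4.58/3600 = 0.001272 m³/s.
Cross-sectional area A = πD²/4 = π(0.0261)²/4 = 0.000535 m²; mean velocity V = Q/A = 0.001272/0.000535 = 2.378 m/s.
Reynolds number Re = ρVD/μ = 1070 · 2.378 · 0.0261 / 0.00147 = 4.518e+04.
Re > 4000 → turbulent. Relative roughness ε/D = 2.6e-06/0.0261 = 9.96e-05. Haaland: 1/√f = -1.8 log₁₀[(9.96e-05/3.7)^1.11 + 6.9/4.518e+04] = -1.8 log₁₀[8.46e-06 + 0.000153] = 6.827, so f = 0.02146.
Darcy-Weisbach: ΔP = f(L/D)(ρV²/2) = 0.02146·(775/0.0261)·(1070·2.378²/2) = 0.02146·2.969e+04·3025 = 1.927e+06 Pa.

ΔP ≈ 1.93×10^6 Pa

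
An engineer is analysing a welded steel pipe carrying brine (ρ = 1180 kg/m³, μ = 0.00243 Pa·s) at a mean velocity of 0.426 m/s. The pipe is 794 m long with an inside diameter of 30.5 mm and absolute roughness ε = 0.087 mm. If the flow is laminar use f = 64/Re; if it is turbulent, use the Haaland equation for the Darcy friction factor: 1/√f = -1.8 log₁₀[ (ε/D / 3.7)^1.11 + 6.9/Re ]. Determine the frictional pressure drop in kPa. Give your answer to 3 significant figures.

Reynolds number Re = ρVD/μ = 1180 · 0.426 · 0.0305 / 0.00243 = 6309.
Re > 4000 → turbulent. Relative roughness ε/D = 8.7e-05/0.0305 = 0.00285. Haaland: 1/√f = -1.8 log₁₀[(0.00285/3.7)^1.11 + 6.9/6309] = -1.8 log₁₀[0.00035 + 0.00109] = 5.113, so f = 0.03826.
Darcy-Weisbach: ΔP = f(L/D)(ρV²/2) = 0.03826·(794/0.0305)·(1180·0.426²/2) = 0.03826·2.603e+04·107.1 = 1.066e+05 Pa.
ΔP = 1.066e+05 Pa = 107 kPa.

ΔP ≈ 107 kPa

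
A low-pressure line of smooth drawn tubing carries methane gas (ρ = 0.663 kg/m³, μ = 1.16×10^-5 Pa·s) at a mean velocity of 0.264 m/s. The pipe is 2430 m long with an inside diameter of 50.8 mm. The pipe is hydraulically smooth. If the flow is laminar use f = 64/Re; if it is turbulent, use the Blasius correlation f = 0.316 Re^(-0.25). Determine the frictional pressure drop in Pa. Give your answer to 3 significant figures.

Reynolds number Re = ρVD/μ = 0.663 · 0.264 · 0.0508 / 1.16e-05 = 766.5.
Re < 2300 → laminar flow, so f = 64/Re = 64/766.5 = 0.08349 (the turbulent correlation is not needed).
Darcy-Weisbach: ΔP = f(L/D)(ρV²/2) = 0.08349·(2430/0.0508)·(0.663·0.264²/2) = 0.08349·4.783e+04·0.0231 = 92.28 Pa.

ΔP ≈ 92.3 Pa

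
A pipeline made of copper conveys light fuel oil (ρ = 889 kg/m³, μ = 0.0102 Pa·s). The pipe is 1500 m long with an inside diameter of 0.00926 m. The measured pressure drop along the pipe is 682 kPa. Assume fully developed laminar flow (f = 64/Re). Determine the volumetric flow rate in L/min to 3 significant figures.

Q ≈ 0.483 L/min

For laminar flow, f = 64/Re with Re = ρVD/μ, so Darcy-Weisbach reduces to ΔP = 32μLV/D². Solving for V: V = ΔP·D²/(32μL) = 6.82e+05·(0.00926)²/(32·0.0102·1500) = 0.1194 m/s.
Check: Re = ρVD/μ = 889·0.1194·0.00926/0.0102 = 96.4 < 2300, so the laminar assumption holds.
Q = V·A = 0.1194·(π/4·0.00926²) = 8.044e-06 m³/s = 0.483 L/min.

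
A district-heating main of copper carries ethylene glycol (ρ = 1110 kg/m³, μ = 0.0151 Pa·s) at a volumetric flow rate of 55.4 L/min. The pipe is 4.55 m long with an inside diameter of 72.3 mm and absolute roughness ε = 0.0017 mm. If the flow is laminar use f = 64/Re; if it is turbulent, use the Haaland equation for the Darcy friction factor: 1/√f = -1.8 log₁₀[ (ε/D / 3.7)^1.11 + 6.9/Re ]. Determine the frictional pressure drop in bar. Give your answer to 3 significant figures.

ΔP ≈ 9.46×10^-4 bar

Q = 55.4 L/min = 55.4/60000 = 0.0009233 m³/s.
Cross-sectional area A = πD²/4 = π(0.0723)²/4 = 0.004106 m²; mean velocity V = Q/A = 0.0009233/0.004106 = 0.2249 m/s.
Reynolds number Re = ρVD/μ = 1110 · 0.2249 · 0.0723 / 0.0151 = 1195.
Re < 2300 → laminar flow, so f = 64/Re = 64/1195 = 0.05354 (the turbulent correlation is not needed).
Darcy-Weisbach: ΔP = f(L/D)(ρV²/2) = 0.05354·(4.55/0.0723)·(1110·0.2249²/2) = 0.05354·62.93·28.07 = 94.59 Pa.
ΔP = 94.59 Pa = 9.46×10^-4 bar.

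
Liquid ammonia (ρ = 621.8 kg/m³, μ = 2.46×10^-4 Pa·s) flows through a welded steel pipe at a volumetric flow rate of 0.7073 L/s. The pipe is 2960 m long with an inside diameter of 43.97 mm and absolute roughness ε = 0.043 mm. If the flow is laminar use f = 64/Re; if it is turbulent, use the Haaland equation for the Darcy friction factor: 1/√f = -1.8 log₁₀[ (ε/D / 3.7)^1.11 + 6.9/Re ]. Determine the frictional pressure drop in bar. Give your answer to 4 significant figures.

Q = 0.7073 L/s = 0.7073/1000 = 0.0007073 m³/s.
Cross-sectional area A = πD²/4 = π(0.04397)²/4 = 0.001518 m²; mean velocity V = Q/A = 0.0007073/0.001518 = 0.4658 m/s.
Reynolds number Re = ρVD/μ = 621.8 · 0.4658 · 0.04397 / 0.000246 = 5.177e+04.
Re > 4000 → turbulent. Relative roughness ε/D = 4.3e-05/0.04397 = 0.000978. Haaland: 1/√f = -1.8 log₁₀[(0.000978/3.7)^1.11 + 6.9/5.177e+04] = -1.8 log₁₀[0.000107 + 0.000133] = 6.515, so f = 0.02356.
Darcy-Weisbach: ΔP = f(L/D)(ρV²/2) = 0.02356·(2960/0.04397)·(621.8·0.4658²/2) = 0.02356·6.732e+04·67.46 = 1.07e+05 Pa.
ΔP = 1.07e+05 Pa = 1.070 bar.

ΔP ≈ 1.070 bar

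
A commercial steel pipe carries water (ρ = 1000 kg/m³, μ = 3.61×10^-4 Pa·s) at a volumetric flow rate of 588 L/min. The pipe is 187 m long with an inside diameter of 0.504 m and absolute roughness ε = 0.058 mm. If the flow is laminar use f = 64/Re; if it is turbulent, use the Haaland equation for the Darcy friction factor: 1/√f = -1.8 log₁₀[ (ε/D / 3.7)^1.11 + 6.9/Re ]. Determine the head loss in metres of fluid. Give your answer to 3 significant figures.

Q = 588 L/min = 588/60000 = 0.0098 m³/s.
Cross-sectional area A = πD²/4 = π(0.504)²/4 = 0.1995 m²; mean velocity V = Q/A = 0.0098/0.1995 = 0.04912 m/s.
Reynolds number Re = ρVD/μ = 1000 · 0.04912 · 0.504 / 0.000361 = 6.858e+04.
Re > 4000 → turbulent. Relative roughness ε/D = 5.8e-05/0.504 = 0.000115. Haaland: 1/√f = -1.8 log₁₀[(0.000115/3.7)^1.11 + 6.9/6.858e+04] = -1.8 log₁₀[9.93e-06 + 0.000101] = 7.122, so f = 0.01972.
Darcy-Weisbach: ΔP = f(L/D)(ρV²/2) = 0.01972·(187/0.504)·(1000·0.04912²/2) = 0.01972·371·1.206 = 8.826 Pa.
Head loss h_f = ΔP/(ρg) = 8.826/(1000·9.81) = 9.00×10^-4 m.

h_f ≈ 9.00×10^-4 m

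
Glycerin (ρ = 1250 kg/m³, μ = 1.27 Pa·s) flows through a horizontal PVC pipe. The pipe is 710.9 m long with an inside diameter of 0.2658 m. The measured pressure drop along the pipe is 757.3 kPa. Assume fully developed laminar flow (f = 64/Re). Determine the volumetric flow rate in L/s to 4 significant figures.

Q ≈ 102.8 L/s

For laminar flow, f = 64/Re with Re = ρVD/μ, so Darcy-Weisbach reduces to ΔP = 32μLV/D². Solving for V: V = ΔP·D²/(32μL) = 7.573e+05·(0.2658)²/(32·1.27·710.9) = 1.852 m/s.
Check: Re = ρVD/μ = 1250·1.852·0.2658/1.27 = 484.5 < 2300, so the laminar assumption holds.
Q = V·A = 1.852·(π/4·0.2658²) = 0.1028 m³/s = 102.8 L/s.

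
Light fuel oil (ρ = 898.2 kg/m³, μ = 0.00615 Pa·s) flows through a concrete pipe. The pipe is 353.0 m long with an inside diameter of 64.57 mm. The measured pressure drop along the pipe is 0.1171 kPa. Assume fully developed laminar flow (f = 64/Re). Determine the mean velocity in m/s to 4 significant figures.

For laminar flow, f = 64/Re with Re = ρVD/μ, so Darcy-Weisbach reduces to ΔP = 32μLV/D². Solving for V: V = ΔP·D²/(32μL) = 117.1·(0.06457)²/(32·0.00615·353) = 0.007028 m/s.
Check: Re = ρVD/μ = 898.2·0.007028·0.06457/0.00615 = 66.27 < 2300, so the laminar assumption holds.

V ≈ 0.007028 m/s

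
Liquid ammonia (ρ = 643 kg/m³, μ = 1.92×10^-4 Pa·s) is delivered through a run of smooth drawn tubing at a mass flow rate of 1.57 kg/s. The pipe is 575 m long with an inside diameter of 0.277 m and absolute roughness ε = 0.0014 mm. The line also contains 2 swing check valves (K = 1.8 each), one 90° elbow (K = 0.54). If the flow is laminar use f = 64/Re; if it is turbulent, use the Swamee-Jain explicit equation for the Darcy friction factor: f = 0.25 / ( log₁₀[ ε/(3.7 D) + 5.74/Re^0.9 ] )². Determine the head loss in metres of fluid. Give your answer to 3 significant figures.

A = πD²/4 = π(0.277)²/4 = 0.06026 m²; mean velocity V = ṁ/(ρA) = 1.57/(643 · 0.06026) = 0.04052 m/s.
Reynolds number Re = ρVD/μ = 643 · 0.04052 · 0.277 / 0.000192 = 3.759e+04.
Re > 4000 → turbulent. Relative roughness ε/D = 1.4e-06/0.277 = 5.05e-06. Swamee-Jain: f = 0.25/(log₁₀[5.05e-06/3.7 + 5.74/3.759e+04^0.9])² = 0.25/(log₁₀[1.37e-06 + 0.000438])² = 0.25/(-3.357)² = 0.02218.
Total minor-loss coefficient ΣK = 2·1.8 + 1·0.54 = 4.14.
ΔP = [f·L/D + ΣK]·(ρV²/2) = [0.02218·575/0.277 + 4.14]·(643·0.04052²/2) = [46.04 + 4.14]·0.5278 = 26.49 Pa.
Head loss h_f = ΔP/(ρg) = 26.49/(643·9.81) = 0.00420 m.

h_f ≈ 0.00420 m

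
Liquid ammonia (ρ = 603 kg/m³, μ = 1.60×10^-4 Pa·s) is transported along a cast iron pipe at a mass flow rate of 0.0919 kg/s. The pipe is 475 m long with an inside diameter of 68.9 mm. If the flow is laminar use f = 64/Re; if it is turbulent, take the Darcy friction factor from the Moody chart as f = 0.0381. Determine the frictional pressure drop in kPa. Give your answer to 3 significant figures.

A = πD²/4 = π(0.0689)²/4 = 0.003728 m²; mean velocity V = ṁ/(ρA) = 0.0919/(603 · 0.003728) = 0.04088 m/s.
Reynolds number Re = ρVD/μ = 603 · 0.04088 · 0.0689 / 0.00016 = 1.061e+04.
Re > 4000 → turbulent; use the Moody-chart value f = 0.0381.
Darcy-Weisbach: ΔP = f(L/D)(ρV²/2) = 0.0381·(475/0.0689)·(603·0.04088²/2) = 0.0381·6894·0.5038 = 132.3 Pa.
ΔP = 132.3 Pa = 0.132 kPa.

ΔP ≈ 0.132 kPa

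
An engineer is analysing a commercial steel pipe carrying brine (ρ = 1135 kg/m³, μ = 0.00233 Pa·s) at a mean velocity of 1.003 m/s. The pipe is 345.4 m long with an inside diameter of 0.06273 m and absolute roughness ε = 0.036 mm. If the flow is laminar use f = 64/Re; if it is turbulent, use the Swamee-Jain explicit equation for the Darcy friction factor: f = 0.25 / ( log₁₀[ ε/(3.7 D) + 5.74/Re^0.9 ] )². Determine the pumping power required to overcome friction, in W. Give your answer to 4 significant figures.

Reynolds number Re = ρVD/μ = 1135 · 1.003 · 0.06273 / 0.00233 = 3.065e+04.
Re > 4000 → turbulent. Relative roughness ε/D = 3.6e-05/0.06273 = 0.000574. Swamee-Jain: f = 0.25/(log₁₀[0.000574/3.7 + 5.74/3.065e+04^0.9])² = 0.25/(log₁₀[0.000155 + 0.000526])² = 0.25/(-3.167)² = 0.02493.
Darcy-Weisbach: ΔP = f(L/D)(ρV²/2) = 0.02493·(345.4/0.06273)·(1135·1.003²/2) = 0.02493·5506·570.9 = 7.837e+04 Pa.
Q = V·A = 1.003·0.003091 = 0.0031 m³/s.
Pumping power P = QΔP = 0.0031·7.837e+04 = 242.94 W = 242.9 W.

P ≈ 242.9 W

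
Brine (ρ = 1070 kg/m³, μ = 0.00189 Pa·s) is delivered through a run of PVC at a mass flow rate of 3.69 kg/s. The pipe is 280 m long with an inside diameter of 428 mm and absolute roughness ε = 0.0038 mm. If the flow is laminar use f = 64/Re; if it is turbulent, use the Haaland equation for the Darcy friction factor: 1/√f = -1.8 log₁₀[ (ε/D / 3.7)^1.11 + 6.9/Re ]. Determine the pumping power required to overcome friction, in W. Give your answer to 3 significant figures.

A = πD²/4 = π(0.428)²/4 = 0.1439 m²; mean velocity V = ṁ/(ρA) = 3.69/(1070 · 0.1439) = 0.02397 m/s.
Reynolds number Re = ρVD/μ = 1070 · 0.02397 · 0.428 / 0.00189 = 5808.
Re > 4000 → turbulent. Relative roughness ε/D = 3.8e-06/0.428 = 8.88e-06. Haaland: 1/√f = -1.8 log₁₀[(8.88e-06/3.7)^1.11 + 6.9/5808] = -1.8 log₁₀[5.78e-07 + 0.00119] = 5.265, so f = 0.03608.
Darcy-Weisbach: ΔP = f(L/D)(ρV²/2) = 0.03608·(280/0.428)·(1070·0.02397²/2) = 0.03608·654.2·0.3074 = 7.255 Pa.
Q = ṁ/ρ = 3.69/1070 = 0.003449 m³/s.
Pumping power P = QΔP = 0.003449·7.255 = 0.02502 W = 0.0250 W.

P ≈ 0.0250 W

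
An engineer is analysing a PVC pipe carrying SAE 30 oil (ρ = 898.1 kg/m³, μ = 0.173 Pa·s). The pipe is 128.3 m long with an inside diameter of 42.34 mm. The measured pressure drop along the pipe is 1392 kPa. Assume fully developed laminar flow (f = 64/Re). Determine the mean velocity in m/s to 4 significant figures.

V ≈ 3.513 m/s

For laminar flow, f = 64/Re with Re = ρVD/μ, so Darcy-Weisbach reduces to ΔP = 32μLV/D². Solving for V: V = ΔP·D²/(32μL) = 1.392e+06·(0.04234)²/(32·0.173·128.3) = 3.513 m/s.
Check: Re = ρVD/μ = 898.1·3.513·0.04234/0.173 = 772.2 < 2300, so the laminar assumption holds.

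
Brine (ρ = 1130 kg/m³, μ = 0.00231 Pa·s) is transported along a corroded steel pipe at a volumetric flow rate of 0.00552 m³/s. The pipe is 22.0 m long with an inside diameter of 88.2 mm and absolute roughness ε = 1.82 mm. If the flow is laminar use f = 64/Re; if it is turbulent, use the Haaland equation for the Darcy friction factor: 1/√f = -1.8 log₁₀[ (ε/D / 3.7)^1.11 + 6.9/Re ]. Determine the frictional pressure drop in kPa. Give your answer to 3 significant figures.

ΔP ≈ 5.78 kPa

Cross-sectional area A = πD²/4 = π(0.0882)²/4 = 0.00611 m²; mean velocity V = Q/A = 0.00552/0.00611 = 0.9035 m/s.
Reynolds number Re = ρVD/μ = 1130 · 0.9035 · 0.0882 / 0.00231 = 3.898e+04.
Re > 4000 → turbulent. Relative roughness ε/D = 0.00182/0.0882 = 0.0206. Haaland: 1/√f = -1.8 log₁₀[(0.0206/3.7)^1.11 + 6.9/3.898e+04] = -1.8 log₁₀[0.00315 + 0.000177] = 4.46, so f = 0.05027.
Darcy-Weisbach: ΔP = f(L/D)(ρV²/2) = 0.05027·(22/0.0882)·(1130·0.9035²/2) = 0.05027·249.4·461.2 = 5783 Pa.
ΔP = 5783 Pa = 5.78 kPa.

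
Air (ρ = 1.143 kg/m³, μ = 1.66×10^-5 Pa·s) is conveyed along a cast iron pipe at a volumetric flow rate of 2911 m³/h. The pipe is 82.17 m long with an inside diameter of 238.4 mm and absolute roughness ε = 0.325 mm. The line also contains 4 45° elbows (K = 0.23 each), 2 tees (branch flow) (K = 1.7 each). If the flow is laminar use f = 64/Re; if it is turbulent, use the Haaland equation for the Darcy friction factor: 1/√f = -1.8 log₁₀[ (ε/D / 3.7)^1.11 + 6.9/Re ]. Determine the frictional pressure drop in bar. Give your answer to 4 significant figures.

ΔP ≈ 0.02228 bar

Q = 2911 m³/h = 2911/3600 = 0.8086 m³/s.
Cross-sectional area A = πD²/4 = π(0.2384)²/4 = 0.04464 m²; mean velocity V = Q/A = 0.8086/0.04464 = 18.11 m/s.
Reynolds number Re = ρVD/μ = 1.143 · 18.11 · 0.2384 / 1.66e-05 = 2.974e+05.
Re > 4000 → turbulent. Relative roughness ε/D = 0.000325/0.2384 = 0.00136. Haaland: 1/√f = -1.8 log₁₀[(0.00136/3.7)^1.11 + 6.9/2.974e+05] = -1.8 log₁₀[0.000154 + 2.32e-05] = 6.751, so f = 0.02194.
Total minor-loss coefficient ΣK = 4·0.23 + 2·1.7 = 4.32.
ΔP = [f·L/D + ΣK]·(ρV²/2) = [0.02194·82.17/0.2384 + 4.32]·(1.143·18.11²/2) = [7.563 + 4.32]·187.5 = 2228 Pa.
ΔP = 2228 Pa = 0.02228 bar.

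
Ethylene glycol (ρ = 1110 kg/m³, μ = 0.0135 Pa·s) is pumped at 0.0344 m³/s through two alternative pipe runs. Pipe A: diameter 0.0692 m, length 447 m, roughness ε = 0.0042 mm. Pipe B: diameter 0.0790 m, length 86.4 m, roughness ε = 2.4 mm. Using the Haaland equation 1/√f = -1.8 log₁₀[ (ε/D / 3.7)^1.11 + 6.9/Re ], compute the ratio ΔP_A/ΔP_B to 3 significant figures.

Pipe A: V = Q/A = 0.0344/0.003761 = 9.147 m/s; Re = 5.204e+04; ε/D = 6.07e-05; Haaland → f = 0.0207; ΔP_A = f(L/D)(ρV²/2) = 6.207e+06 Pa.
Pipe B: V = Q/A = 0.0344/0.004902 = 7.018 m/s; Re = 4.559e+04; ε/D = 0.0304; Haaland → f = 0.05826; ΔP_B = f(L/D)(ρV²/2) = 1.742e+06 Pa.
ΔP_A/ΔP_B = 6.207e+06/1.742e+06 = 3.56.

ΔP_A/ΔP_B ≈ 3.56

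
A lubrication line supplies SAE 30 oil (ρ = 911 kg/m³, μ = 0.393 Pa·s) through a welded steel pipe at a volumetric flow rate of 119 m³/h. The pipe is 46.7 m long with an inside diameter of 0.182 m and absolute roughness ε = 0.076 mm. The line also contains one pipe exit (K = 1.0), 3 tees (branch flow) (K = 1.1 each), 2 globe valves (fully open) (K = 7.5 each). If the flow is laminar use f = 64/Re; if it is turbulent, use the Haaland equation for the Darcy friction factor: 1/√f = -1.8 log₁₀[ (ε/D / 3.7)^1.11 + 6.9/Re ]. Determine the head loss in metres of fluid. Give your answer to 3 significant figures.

Q = 119 m³/h = 119/3600 = 0.03306 m³/s.
Cross-sectional area A = πD²/4 = π(0.182)²/4 = 0.02602 m²; mean velocity V = Q/A = 0.03306/0.02602 = 1.271 m/s.
Reynolds number Re = ρVD/μ = 911 · 1.271 · 0.182 / 0.393 = 536.1.
Re < 2300 → laminar flow, so f = 64/Re = 64/536.1 = 0.1194 (the turbulent correlation is not needed).
Total minor-loss coefficient ΣK = 1·1 + 3·1.1 + 2·7.5 = 19.3.
ΔP = [f·L/D + ΣK]·(ρV²/2) = [0.1194·46.7/0.182 + 19.3]·(911·1.271²/2) = [30.63 + 19.3]·735.4 = 3.672e+04 Pa.
Head loss h_f = ΔP/(ρg) = 3.672e+04/(911·9.81) = 4.11 m.

h_f ≈ 4.11 m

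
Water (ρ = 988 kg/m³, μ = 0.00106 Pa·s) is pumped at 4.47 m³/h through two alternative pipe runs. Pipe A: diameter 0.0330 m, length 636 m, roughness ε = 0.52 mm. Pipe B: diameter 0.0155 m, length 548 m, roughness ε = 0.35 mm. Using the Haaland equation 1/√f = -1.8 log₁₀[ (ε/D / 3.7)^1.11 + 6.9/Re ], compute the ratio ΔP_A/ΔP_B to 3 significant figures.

ΔP_A/ΔP_B ≈ 0.0235

Pipe A: V = Q/A = 0.001242/0.0008553 = 1.452 m/s; Re = 4.465e+04; ε/D = 0.0158; Haaland → f = 0.04553; ΔP_A = f(L/D)(ρV²/2) = 9.135e+05 Pa.
Pipe B: V = Q/A = 0.001242/0.0001887 = 6.58 m/s; Re = 9.507e+04; ε/D = 0.0226; Haaland → f = 0.05146; ΔP_B = f(L/D)(ρV²/2) = 3.892e+07 Pa.
ΔP_A/ΔP_B = 9.135e+05/3.892e+07 = 0.0235.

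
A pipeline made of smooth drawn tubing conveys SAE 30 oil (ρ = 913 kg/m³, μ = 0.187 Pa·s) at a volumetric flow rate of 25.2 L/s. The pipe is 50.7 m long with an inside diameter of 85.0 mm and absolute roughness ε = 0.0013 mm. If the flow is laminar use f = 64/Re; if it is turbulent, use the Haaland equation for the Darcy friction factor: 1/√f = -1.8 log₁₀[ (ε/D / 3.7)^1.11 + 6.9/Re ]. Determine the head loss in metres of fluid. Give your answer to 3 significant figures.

h_f ≈ 20.8 m

Q = 25.2 L/s = 25.2/1000 = 0.0252 m³/s.
Cross-sectional area A = πD²/4 = π(0.085)²/4 = 0.005675 m²; mean velocity V = Q/A = 0.0252/0.005675 = 4.441 m/s.
Reynolds number Re = ρVD/μ = 913 · 4.441 · 0.085 / 0.187 = 1843.
Re < 2300 → laminar flow, so f = 64/Re = 64/1843 = 0.03473 (the turbulent correlation is not needed).
Darcy-Weisbach: ΔP = f(L/D)(ρV²/2) = 0.03473·(50.7/0.085)·(913·4.441²/2) = 0.03473·596.5·9003 = 1.865e+05 Pa.
Head loss h_f = ΔP/(ρg) = 1.865e+05/(913·9.81) = 20.8 m.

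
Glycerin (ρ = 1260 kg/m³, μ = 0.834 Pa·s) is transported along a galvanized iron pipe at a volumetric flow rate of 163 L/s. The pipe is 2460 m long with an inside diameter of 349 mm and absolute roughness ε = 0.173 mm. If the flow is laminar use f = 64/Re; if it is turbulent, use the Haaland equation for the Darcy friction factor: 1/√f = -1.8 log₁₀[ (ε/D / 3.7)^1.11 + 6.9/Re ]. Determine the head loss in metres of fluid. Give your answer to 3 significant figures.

Q = 163 L/s = 163/1000 = 0.163 m³/s.
Cross-sectional area A = πD²/4 = π(0.349)²/4 = 0.09566 m²; mean velocity V = Q/A = 0.163/0.09566 = 1.704 m/s.
Reynolds number Re = ρVD/μ = 1260 · 1.704 · 0.349 / 0.834 = 898.4.
Re < 2300 → laminar flow, so f = 64/Re = 64/898.4 = 0.07124 (the turbulent correlation is not needed).
Darcy-Weisbach: ΔP = f(L/D)(ρV²/2) = 0.07124·(2460/0.349)·(1260·1.704²/2) = 0.07124·7049·1829 = 9.184e+05 Pa.
Head loss h_f = ΔP/(ρg) = 9.184e+05/(1260·9.81) = 74.3 m.

h_f ≈ 74.3 m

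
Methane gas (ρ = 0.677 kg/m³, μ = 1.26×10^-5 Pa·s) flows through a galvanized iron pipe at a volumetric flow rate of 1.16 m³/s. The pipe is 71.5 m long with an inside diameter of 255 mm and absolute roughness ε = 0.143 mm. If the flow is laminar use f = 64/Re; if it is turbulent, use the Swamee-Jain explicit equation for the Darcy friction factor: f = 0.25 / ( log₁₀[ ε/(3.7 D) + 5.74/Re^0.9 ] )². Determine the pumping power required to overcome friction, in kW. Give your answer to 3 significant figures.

P ≈ 1.06 kW

Cross-sectional area A = πD²/4 = π(0.255)²/4 = 0.05107 m²; mean velocity V = Q/A = 1.16/0.05107 = 22.71 m/s.
Reynolds number Re = ρVD/μ = 0.677 · 22.71 · 0.255 / 1.26e-05 = 3.112e+05.
Re > 4000 → turbulent. Relative roughness ε/D = 0.000143/0.255 = 0.000561. Swamee-Jain: f = 0.25/(log₁₀[0.000561/3.7 + 5.74/3.112e+05^0.9])² = 0.25/(log₁₀[0.000152 + 6.53e-05])² = 0.25/(-3.664)² = 0.01862.
Darcy-Weisbach: ΔP = f(L/D)(ρV²/2) = 0.01862·(71.5/0.255)·(0.677·22.71²/2) = 0.01862·280.4·174.6 = 912 Pa.
Pumping power P = QΔP = 1.16·912 = 1058 W = 1.06 kW.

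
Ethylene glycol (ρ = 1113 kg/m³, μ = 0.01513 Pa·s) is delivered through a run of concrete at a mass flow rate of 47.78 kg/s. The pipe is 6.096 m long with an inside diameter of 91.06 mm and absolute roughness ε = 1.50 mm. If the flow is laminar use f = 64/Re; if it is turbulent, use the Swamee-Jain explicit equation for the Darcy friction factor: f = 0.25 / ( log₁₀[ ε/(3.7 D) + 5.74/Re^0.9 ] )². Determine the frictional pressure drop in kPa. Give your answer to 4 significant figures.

A = πD²/4 = π(0.09106)²/4 = 0.006512 m²; mean velocity V = ṁ/(ρA) = 47.78/(1113 · 0.006512) = 6.592 m/s.
Reynolds number Re = ρVD/μ = 1113 · 6.592 · 0.09106 / 0.0151 = 4.416e+04.
Re > 4000 → turbulent. Relative roughness ε/D = 0.0015/0.09106 = 0.0165. Swamee-Jain: f = 0.25/(log₁₀[0.0165/3.7 + 5.74/4.416e+04^0.9])² = 0.25/(log₁₀[0.00445 + 0.000379])² = 0.25/(-2.316)² = 0.04661.
Darcy-Weisbach: ΔP = f(L/D)(ρV²/2) = 0.04661·(6.096/0.09106)·(1113·6.592²/2) = 0.04661·66.94·2.418e+04 = 7.545e+04 Pa.
ΔP = 7.545e+04 Pa = 75.45 kPa.

ΔP ≈ 75.45 kPa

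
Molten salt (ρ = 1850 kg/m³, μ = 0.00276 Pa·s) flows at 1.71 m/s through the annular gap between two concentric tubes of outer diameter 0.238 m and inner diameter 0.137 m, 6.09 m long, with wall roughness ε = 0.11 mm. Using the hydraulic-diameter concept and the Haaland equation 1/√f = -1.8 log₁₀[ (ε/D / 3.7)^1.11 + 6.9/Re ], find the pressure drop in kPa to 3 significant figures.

ΔP ≈ 3.59 kPa

Hydraulic diameter D_h = 4A/P = D_o - D_i = 0.238 - 0.137 = 0.101 m.
Re = ρVD_h/μ = 1850·1.71·0.101/0.00276 = 1.158e+05.
ε/D_h = 0.00011/0.101 = 0.00109; Haaland gives 1/√f = -1.8 log₁₀[0.00012+5.96e-05] = 6.741, so f = 0.02201.
ΔP = f(L/D_h)(ρV²/2) = 0.02201·6.09/0.101·2705 = 3589 Pa.
ΔP = 3.59 kPa.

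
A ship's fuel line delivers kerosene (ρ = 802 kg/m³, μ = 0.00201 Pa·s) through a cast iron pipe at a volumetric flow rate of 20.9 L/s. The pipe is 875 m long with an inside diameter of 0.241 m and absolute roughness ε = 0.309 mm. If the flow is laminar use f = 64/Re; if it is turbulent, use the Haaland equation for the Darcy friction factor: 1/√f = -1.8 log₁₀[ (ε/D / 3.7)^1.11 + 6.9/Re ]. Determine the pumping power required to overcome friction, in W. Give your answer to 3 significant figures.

P ≈ 159 W

Q = 20.9 L/s = 20.9/1000 = 0.0209 m³/s.
Cross-sectional area A = πD²/4 = π(0.241)²/4 = 0.04562 m²; mean velocity V = Q/A = 0.0209/0.04562 = 0.4582 m/s.
Reynolds number Re = ρVD/μ = 802 · 0.4582 · 0.241 / 0.00201 = 4.406e+04.
Re > 4000 → turbulent. Relative roughness ε/D = 0.000309/0.241 = 0.00128. Haaland: 1/√f = -1.8 log₁₀[(0.00128/3.7)^1.11 + 6.9/4.406e+04] = -1.8 log₁₀[0.000144 + 0.000157] = 6.339, so f = 0.02489.
Darcy-Weisbach: ΔP = f(L/D)(ρV²/2) = 0.02489·(875/0.241)·(802·0.4582²/2) = 0.02489·3631·84.18 = 7606 Pa.
Pumping power P = QΔP = 0.0209·7606 = 159.0 W = 159 W.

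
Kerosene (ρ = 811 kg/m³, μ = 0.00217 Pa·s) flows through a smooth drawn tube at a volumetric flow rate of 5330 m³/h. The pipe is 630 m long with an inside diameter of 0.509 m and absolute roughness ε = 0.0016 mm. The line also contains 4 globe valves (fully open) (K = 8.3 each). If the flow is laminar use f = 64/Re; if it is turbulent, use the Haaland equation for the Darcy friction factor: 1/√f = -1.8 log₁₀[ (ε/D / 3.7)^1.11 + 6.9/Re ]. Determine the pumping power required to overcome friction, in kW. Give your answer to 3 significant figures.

Q = 5330 m³/h = 5330/3600 = 1.481 m³/s.
Cross-sectional area A = πD²/4 = π(0.509)²/4 = 0.2035 m²; mean velocity V = Q/A = 1.481/0.2035 = 7.276 m/s.
Reynolds number Re = ρVD/μ = 811 · 7.276 · 0.509 / 0.00217 = 1.384e+06.
Re > 4000 → turbulent. Relative roughness ε/D = 1.6e-06/0.509 = 3.14e-06. Haaland: 1/√f = -1.8 log₁₀[(3.14e-06/3.7)^1.11 + 6.9/1.384e+06] = -1.8 log₁₀[1.83e-07 + 4.99e-06] = 9.516, so f = 0.01104.
Total minor-loss coefficient ΣK = 4·8.3 = 33.2.
ΔP = [f·L/D + ΣK]·(ρV²/2) = [0.01104·630/0.509 + 33.2]·(811·7.276²/2) = [13.67 + 33.2]·2.147e+04 = 1.006e+06 Pa.
Pumping power P = QΔP = 1.481·1.006e+06 = 1490000 W = 1490 kW.

P ≈ 1490 kW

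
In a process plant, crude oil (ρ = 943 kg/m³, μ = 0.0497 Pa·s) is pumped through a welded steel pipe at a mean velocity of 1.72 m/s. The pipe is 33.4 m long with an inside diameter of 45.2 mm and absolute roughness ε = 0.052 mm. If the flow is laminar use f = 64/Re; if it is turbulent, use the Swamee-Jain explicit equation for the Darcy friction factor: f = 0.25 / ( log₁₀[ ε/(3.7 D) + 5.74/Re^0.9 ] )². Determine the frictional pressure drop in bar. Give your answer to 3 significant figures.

Reynolds number Re = ρVD/μ = 943 · 1.72 · 0.0452 / 0.0497 = 1475.
Re < 2300 → laminar flow, so f = 64/Re = 64/1475 = 0.04339 (the turbulent correlation is not needed).
Darcy-Weisbach: ΔP = f(L/D)(ρV²/2) = 0.04339·(33.4/0.0452)·(943·1.72²/2) = 0.04339·738.9·1395 = 4.472e+04 Pa.
ΔP = 4.472e+04 Pa = 0.447 bar.

ΔP ≈ 0.447 bar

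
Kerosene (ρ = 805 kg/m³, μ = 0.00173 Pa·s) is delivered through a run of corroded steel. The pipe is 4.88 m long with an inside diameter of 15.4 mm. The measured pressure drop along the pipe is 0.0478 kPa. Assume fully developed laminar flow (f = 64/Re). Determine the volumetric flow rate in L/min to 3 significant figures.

Q ≈ 0.469 L/min

For laminar flow, f = 64/Re with Re = ρVD/μ, so Darcy-Weisbach reduces to ΔP = 32μLV/D². Solving for V: V = ΔP·D²/(32μL) = 47.8·(0.0154)²/(32·0.00173·4.88) = 0.04196 m/s.
Check: Re = ρVD/μ = 805·0.04196·0.0154/0.00173 = 300.7 < 2300, so the laminar assumption holds.
Q = V·A = 0.04196·(π/4·0.0154²) = 7.816e-06 m³/s = 0.469 L/min.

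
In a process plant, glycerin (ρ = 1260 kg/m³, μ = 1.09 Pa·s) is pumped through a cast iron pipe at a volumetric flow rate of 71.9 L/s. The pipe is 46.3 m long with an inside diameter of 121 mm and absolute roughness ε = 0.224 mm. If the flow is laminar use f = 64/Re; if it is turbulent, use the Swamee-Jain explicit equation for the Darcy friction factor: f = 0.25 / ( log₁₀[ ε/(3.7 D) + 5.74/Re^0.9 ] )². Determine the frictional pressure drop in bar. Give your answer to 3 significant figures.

Q = 71.9 L/s = 71.9/1000 = 0.0719 m³/s.
Cross-sectional area A = πD²/4 = π(0.121)²/4 = 0.0115 m²; mean velocity V = Q/A = 0.0719/0.0115 = 6.253 m/s.
Reynolds number Re = ρVD/μ = 1260 · 6.253 · 0.121 / 1.09 = 874.6.
Re < 2300 → laminar flow, so f = 64/Re = 64/874.6 = 0.07318 (the turbulent correlation is not needed).
Darcy-Weisbach: ΔP = f(L/D)(ρV²/2) = 0.07318·(46.3/0.121)·(1260·6.253²/2) = 0.07318·382.6·2.463e+04 = 6.897e+05 Pa.
ΔP = 6.897e+05 Pa = 6.90 bar.

ΔP ≈ 6.90 bar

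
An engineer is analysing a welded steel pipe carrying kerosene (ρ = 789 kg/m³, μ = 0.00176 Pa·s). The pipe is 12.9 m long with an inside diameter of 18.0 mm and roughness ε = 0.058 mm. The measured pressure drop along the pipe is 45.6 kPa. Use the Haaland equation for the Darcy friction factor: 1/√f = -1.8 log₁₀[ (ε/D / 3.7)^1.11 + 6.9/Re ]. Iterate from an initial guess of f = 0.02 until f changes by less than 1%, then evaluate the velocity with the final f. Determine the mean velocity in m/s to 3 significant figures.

Rearranging Darcy-Weisbach: V = √(2·ΔP·D/(f·L·ρ)). With ε/D = 5.8e-05/0.018 = 0.00322, iterate starting from f = 0.02:
  f = 0.02 → V = √(2·4.56e+04·0.018/(0.02·12.9·789)) = 2.84 m/s; Re = ρVD/μ = 2.292e+04; f → 0.03104
  f = 0.03104 → V = 2.28 m/s; Re = 1.839e+04; f → 0.03191
  f = 0.03191 → V = 2.248 m/s; Re = 1.814e+04; f → 0.03197
Converged (Δf/f < 1%). With the final f = 0.03197: V = √(2·4.56e+04·0.018/(0.03197·12.9·789)) = 2.246 m/s.

V ≈ 2.25 m/s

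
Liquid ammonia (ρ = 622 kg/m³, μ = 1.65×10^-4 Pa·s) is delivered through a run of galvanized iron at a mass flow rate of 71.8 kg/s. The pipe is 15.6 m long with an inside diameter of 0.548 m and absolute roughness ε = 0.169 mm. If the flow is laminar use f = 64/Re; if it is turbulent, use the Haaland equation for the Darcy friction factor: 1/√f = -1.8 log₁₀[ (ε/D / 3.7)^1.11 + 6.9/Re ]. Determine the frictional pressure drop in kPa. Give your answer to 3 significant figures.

ΔP ≈ 0.0332 kPa

A = πD²/4 = π(0.548)²/4 = 0.2359 m²; mean velocity V = ṁ/(ρA) = 71.8/(622 · 0.2359) = 0.4894 m/s.
Reynolds number Re = ρVD/μ = 622 · 0.4894 · 0.548 / 0.000165 = 1.011e+06.
Re > 4000 → turbulent. Relative roughness ε/D = 0.000169/0.548 = 0.000308. Haaland: 1/√f = -1.8 log₁₀[(0.000308/3.7)^1.11 + 6.9/1.011e+06] = -1.8 log₁₀[2.97e-05 + 6.82e-06] = 7.988, so f = 0.01567.
Darcy-Weisbach: ΔP = f(L/D)(ρV²/2) = 0.01567·(15.6/0.548)·(622·0.4894²/2) = 0.01567·28.47·74.49 = 33.23 Pa.
ΔP = 33.23 Pa = 0.0332 kPa.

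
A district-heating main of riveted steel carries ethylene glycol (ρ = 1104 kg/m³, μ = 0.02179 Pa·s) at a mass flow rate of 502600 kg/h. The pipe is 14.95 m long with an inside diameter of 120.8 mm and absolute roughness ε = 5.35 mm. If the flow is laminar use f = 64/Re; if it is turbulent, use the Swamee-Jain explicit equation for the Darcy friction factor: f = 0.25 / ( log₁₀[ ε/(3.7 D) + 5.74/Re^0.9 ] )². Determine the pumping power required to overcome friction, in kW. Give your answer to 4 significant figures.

P ≈ 71.88 kW

ṁ = 502600 kg/h = 502600/3600 = 139.6 kg/s.
A = πD²/4 = π(0.1208)²/4 = 0.01146 m²; mean velocity V = ṁ/(ρA) = 139.6/(1104 · 0.01146) = 11.03 m/s.
Reynolds number Re = ρVD/μ = 1104 · 11.03 · 0.1208 / 0.0218 = 6.753e+04.
Re > 4000 → turbulent. Relative roughness ε/D = 0.00535/0.1208 = 0.0443. Swamee-Jain: f = 0.25/(log₁₀[0.0443/3.7 + 5.74/6.753e+04^0.9])² = 0.25/(log₁₀[0.012 + 0.000258])² = 0.25/(-1.913)² = 0.06834.
Darcy-Weisbach: ΔP = f(L/D)(ρV²/2) = 0.06834·(14.95/0.1208)·(1104·11.03²/2) = 0.06834·123.8·6.72e+04 = 5.684e+05 Pa.
Q = ṁ/ρ = 139.6/1104 = 0.1265 m³/s.
Pumping power P = QΔP = 0.1265·5.684e+05 = 71878 W = 71.88 kW.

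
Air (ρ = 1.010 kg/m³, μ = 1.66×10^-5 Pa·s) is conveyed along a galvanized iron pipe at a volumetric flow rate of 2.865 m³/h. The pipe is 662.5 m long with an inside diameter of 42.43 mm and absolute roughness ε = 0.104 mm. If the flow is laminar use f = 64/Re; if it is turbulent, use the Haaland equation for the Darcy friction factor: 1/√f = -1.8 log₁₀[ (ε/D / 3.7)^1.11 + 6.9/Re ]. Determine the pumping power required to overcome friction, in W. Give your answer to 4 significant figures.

P ≈ 0.08756 W

Q = 2.865 m³/h = 2.865/3600 = 0.0007958 m³/s.
Cross-sectional area A = πD²/4 = π(0.04243)²/4 = 0.001414 m²; mean velocity V = Q/A = 0.0007958/0.001414 = 0.5628 m/s.
Reynolds number Re = ρVD/μ = 1.01 · 0.5628 · 0.04243 / 1.66e-05 = 1453.
Re < 2300 → laminar flow, so f = 64/Re = 64/1453 = 0.04405 (the turbulent correlation is not needed).
Darcy-Weisbach: ΔP = f(L/D)(ρV²/2) = 0.04405·(662.5/0.04243)·(1.01·0.5628²/2) = 0.04405·1.561e+04·0.16 = 110 Pa.
Pumping power P = QΔP = 0.0007958·110 = 0.087560 W = 0.08756 W.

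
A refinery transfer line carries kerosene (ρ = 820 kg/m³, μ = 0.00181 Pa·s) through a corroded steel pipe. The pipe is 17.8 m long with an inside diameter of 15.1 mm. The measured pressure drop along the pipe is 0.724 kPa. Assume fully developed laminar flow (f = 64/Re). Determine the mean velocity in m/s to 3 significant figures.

V ≈ 0.160 m/s

For laminar flow, f = 64/Re with Re = ρVD/μ, so Darcy-Weisbach reduces to ΔP = 32μLV/D². Solving for V: V = ΔP·D²/(32μL) = 724·(0.0151)²/(32·0.00181·17.8) = 0.1601 m/s.
Check: Re = ρVD/μ = 820·0.1601·0.0151/0.00181 = 1095 < 2300, so the laminar assumption holds.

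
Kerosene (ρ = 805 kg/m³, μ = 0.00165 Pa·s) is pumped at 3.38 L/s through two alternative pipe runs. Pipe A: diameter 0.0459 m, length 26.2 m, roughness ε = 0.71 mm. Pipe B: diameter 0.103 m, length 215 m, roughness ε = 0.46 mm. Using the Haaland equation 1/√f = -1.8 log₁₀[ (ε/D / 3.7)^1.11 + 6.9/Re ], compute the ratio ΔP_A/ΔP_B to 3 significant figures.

ΔP_A/ΔP_B ≈ 9.38

Pipe A: V = Q/A = 0.00338/0.001655 = 2.043 m/s; Re = 4.574e+04; ε/D = 0.0155; Haaland → f = 0.04521; ΔP_A = f(L/D)(ρV²/2) = 4.334e+04 Pa.
Pipe B: V = Q/A = 0.00338/0.008332 = 0.4057 m/s; Re = 2.038e+04; ε/D = 0.00447; Haaland → f = 0.03343; ΔP_B = f(L/D)(ρV²/2) = 4621 Pa.
ΔP_A/ΔP_B = 4.334e+04/4621 = 9.38.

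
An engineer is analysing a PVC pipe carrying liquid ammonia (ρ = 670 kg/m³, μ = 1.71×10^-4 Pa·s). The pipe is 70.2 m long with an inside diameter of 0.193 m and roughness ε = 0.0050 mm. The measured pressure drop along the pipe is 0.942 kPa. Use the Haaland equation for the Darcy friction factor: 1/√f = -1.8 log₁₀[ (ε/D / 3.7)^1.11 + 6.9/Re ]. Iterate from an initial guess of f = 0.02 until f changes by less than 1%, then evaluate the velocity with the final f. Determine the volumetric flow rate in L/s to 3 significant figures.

Q ≈ 22.5 L/s

Rearranging Darcy-Weisbach: V = √(2·ΔP·D/(f·L·ρ)). With ε/D = 5e-06/0.193 = 2.59e-05, iterate starting from f = 0.02:
  f = 0.02 → V = √(2·942·0.193/(0.02·70.2·670)) = 0.6217 m/s; Re = ρVD/μ = 4.701e+05; f → 0.0135
  f = 0.0135 → V = 0.7566 m/s; Re = 5.721e+05; f → 0.01309
  f = 0.01309 → V = 0.7684 m/s; Re = 5.811e+05; f → 0.01306
Converged (Δf/f < 1%). With the final f = 0.01306: V = √(2·942·0.193/(0.01306·70.2·670)) = 0.7693 m/s.
Q = V·A = 0.7693·(π/4·0.193²) = 0.02251 m³/s = 22.5 L/s.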